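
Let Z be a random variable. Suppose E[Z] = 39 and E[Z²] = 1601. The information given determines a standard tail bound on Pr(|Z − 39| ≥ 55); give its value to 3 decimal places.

0.026

The first two moments determine the variance, so Chebyshev's inequality is the sharpest standard bound available.
Var(Z) = E[Z²] − (E[Z])² = 1601 − 1521 = 80.
Chebyshev's inequality: Pr(|Z − μ| ≥ t) ≤ Var(Z)/t² = 80/3025 = 0.0264.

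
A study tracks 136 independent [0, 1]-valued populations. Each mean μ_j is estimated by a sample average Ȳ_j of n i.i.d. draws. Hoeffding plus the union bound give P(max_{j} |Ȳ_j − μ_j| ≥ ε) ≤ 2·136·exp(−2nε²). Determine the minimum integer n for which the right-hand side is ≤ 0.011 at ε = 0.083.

Need 2·136·exp(−2nε²) ≤ 0.011, i.e. exp(−2nε²) ≤ 0.011/272.
So 2nε² ≥ ln(272/0.011) = 10.115662.
Hence n ≥ 10.115662/(2·0.083²) = 734.189.
The smallest integer n is 735.

735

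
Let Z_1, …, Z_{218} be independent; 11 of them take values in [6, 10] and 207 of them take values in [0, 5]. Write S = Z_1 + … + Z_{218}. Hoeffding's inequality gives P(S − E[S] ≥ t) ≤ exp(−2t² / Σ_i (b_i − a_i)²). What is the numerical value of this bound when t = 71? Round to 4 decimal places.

0.1520

Σ(b_i − a_i)² = 11·4² + 207·5² = 5351.
Exponent = 2·71² / 5351 = 1.88413.
Bound = exp(−1.88413) = 0.15196.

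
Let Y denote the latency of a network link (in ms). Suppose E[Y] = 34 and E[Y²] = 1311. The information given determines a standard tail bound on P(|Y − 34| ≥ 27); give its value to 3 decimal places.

The first two moments determine the variance, so Chebyshev's inequality is the sharpest standard bound available.
Var(Y) = E[Y²] − (E[Y])² = 1311 − 1156 = 155.
Chebyshev's inequality: P(|Y − μ| ≥ t) ≤ Var(Y)/t² = 155/729 = 0.2126.

0.213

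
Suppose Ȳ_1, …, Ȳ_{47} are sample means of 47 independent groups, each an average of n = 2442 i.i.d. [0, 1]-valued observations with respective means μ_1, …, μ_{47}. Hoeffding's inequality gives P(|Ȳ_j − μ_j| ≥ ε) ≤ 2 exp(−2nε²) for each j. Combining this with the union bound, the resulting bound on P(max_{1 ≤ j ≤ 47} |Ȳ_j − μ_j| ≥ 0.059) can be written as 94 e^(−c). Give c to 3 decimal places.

17.001

Union bound over the 47 events: P(max_{1 ≤ j ≤ 47} |Ȳ_j − μ_j| ≥ 0.059) ≤ 47·2·exp(−2nε²) = 94 exp(−2·2442·0.059²).
So c = 2·2442·0.059² = 17.0012.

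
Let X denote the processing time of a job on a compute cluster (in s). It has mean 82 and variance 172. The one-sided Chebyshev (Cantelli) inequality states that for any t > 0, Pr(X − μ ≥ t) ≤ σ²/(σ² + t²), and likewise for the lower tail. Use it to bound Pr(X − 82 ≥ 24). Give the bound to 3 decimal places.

0.230

Here σ² = 172 and t = 24, so σ² + t² = 748.
Cantelli's bound: 172/748 = 0.2299.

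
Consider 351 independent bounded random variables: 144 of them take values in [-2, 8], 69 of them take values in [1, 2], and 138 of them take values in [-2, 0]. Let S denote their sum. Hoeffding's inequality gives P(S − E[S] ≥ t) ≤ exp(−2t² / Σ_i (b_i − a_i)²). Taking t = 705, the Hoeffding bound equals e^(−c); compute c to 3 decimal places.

66.177

Σ(b_i − a_i)² = 144·10² + 69·1² + 138·2² = 15021.
c = 2t² / 15021 = 2·705² / 15021 = 66.1774.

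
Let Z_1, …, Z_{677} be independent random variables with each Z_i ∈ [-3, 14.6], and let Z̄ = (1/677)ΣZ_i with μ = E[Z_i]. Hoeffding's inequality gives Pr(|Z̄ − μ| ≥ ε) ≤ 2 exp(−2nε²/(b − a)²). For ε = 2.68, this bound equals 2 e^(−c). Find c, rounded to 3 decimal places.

c = 2nε²/(b − a)² = 2·677·2.68² / 17.6² = 31.3952.

31.395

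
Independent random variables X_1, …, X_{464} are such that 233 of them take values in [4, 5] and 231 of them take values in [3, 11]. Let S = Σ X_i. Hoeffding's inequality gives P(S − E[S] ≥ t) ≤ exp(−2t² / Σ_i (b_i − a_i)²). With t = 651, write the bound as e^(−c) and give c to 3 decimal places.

56.443

Σ(b_i − a_i)² = 233·1² + 231·8² = 15017.
c = 2t² / 15017 = 2·651² / 15017 = 56.4428.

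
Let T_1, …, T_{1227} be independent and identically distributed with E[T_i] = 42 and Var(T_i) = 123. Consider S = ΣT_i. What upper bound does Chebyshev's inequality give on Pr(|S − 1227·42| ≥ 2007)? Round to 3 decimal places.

0.037

Var(S) = n·Var(T_i) = 1227·123 = 150921.
Chebyshev: Pr(|S − 1227·42| ≥ 2007) ≤ Var(S)/2007² = 150921/4028049 = 0.0375.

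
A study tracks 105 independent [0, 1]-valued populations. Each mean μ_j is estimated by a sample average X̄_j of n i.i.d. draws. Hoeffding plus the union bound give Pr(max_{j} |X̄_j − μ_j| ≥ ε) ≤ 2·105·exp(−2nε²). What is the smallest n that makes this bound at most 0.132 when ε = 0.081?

Need 2·105·exp(−2nε²) ≤ 0.132, i.e. exp(−2nε²) ≤ 0.132/210.
So 2nε² ≥ ln(210/0.132) = 7.372061.
Hence n ≥ 7.372061/(2·0.081²) = 561.809.
The smallest integer n is 562.

562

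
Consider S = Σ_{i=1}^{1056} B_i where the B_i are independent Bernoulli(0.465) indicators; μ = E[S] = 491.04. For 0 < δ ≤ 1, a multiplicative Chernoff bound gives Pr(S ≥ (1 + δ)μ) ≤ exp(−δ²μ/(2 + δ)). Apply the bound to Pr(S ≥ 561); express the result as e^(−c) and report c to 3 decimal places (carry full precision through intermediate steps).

Write 561 = (1 + δ)μ, so δ = 561/491.04 − 1 = 0.1424731…
Then the exponent is δ²μ/(2 + δ) = (561 − μ)² / (μ·(2 + δ)) = 4.652296.

4.652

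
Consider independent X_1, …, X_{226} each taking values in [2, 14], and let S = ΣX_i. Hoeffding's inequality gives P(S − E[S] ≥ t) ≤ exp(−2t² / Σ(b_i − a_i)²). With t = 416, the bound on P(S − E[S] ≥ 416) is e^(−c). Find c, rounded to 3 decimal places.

10.635

Σ(b_i − a_i)² = 226·(12)² = 32544.
c = 2t²/32544 = 2·416²/32544 = 10.6352.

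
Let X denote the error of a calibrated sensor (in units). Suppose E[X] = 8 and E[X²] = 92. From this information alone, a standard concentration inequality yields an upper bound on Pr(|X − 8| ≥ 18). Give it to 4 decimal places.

The first two moments determine the variance, so Chebyshev's inequality is the sharpest standard bound available.
Var(X) = E[X²] − (E[X])² = 92 − 64 = 28.
Chebyshev's inequality: Pr(|X − μ| ≥ t) ≤ Var(X)/t² = 28/324 = 0.0864.

0.0864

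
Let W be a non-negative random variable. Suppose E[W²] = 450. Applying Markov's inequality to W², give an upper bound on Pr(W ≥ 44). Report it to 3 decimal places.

Since W ≥ 0, the event {W ≥ 44} is the same as {W² ≥ 1936}.
Markov's inequality applied to W² gives Pr(W² ≥ 1936) ≤ E[W²]/1936 = 450/1936 = 0.2324.

0.232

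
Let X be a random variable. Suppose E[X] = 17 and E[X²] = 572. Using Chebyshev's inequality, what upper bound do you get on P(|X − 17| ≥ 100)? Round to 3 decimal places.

Var(X) = E[X²] − (E[X])² = 572 − 289 = 283.
Chebyshev's inequality: P(|X − μ| ≥ t) ≤ Var(X)/t² = 283/10000 = 0.0283.

0.028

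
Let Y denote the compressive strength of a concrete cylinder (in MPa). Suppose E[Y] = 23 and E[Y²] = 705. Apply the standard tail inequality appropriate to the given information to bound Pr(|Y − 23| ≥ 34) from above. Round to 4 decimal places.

0.1522

The first two moments determine the variance, so Chebyshev's inequality is the sharpest standard bound available.
Var(Y) = E[Y²] − (E[Y])² = 705 − 529 = 176.
Chebyshev's inequality: Pr(|Y − μ| ≥ t) ≤ Var(Y)/t² = 176/1156 = 0.1522.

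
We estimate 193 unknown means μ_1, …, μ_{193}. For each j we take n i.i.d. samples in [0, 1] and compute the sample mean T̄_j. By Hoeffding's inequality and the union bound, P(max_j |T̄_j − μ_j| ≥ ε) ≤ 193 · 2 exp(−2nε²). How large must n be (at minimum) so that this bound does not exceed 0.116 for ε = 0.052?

1500

Need 2·193·exp(−2nε²) ≤ 0.116, i.e. exp(−2nε²) ≤ 0.116/386.
So 2nε² ≥ ln(386/0.116) = 8.110002.
Hence n ≥ 8.110002/(2·0.052²) = 1499.631.
The smallest integer n is 1500.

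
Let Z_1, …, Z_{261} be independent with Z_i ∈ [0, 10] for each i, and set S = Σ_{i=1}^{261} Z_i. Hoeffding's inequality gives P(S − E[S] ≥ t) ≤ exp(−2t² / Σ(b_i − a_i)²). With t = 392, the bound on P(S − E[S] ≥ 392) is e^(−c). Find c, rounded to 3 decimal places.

Σ(b_i − a_i)² = 261·(10)² = 26100.
c = 2t²/26100 = 2·392²/26100 = 11.7750.

11.775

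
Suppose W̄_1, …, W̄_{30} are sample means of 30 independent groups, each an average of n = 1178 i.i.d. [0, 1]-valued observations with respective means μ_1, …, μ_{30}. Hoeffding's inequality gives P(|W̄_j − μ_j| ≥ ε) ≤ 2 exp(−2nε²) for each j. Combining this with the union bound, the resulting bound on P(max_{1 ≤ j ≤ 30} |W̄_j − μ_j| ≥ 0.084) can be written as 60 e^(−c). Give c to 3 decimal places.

Union bound over the 30 events: P(max_{1 ≤ j ≤ 30} |W̄_j − μ_j| ≥ 0.084) ≤ 30·2·exp(−2nε²) = 60 exp(−2·1178·0.084²).
So c = 2·1178·0.084² = 16.6239.

16.624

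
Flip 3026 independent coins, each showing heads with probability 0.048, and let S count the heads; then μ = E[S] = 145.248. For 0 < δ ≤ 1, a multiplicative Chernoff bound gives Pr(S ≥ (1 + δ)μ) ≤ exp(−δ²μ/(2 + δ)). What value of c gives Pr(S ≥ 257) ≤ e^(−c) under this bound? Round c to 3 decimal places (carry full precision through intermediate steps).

Write 257 = (1 + δ)μ, so δ = 257/145.248 − 1 = 0.7693875…
Then the exponent is δ²μ/(2 + δ) = (257 − μ)² / (μ·(2 + δ)) = 31.046791.

31.047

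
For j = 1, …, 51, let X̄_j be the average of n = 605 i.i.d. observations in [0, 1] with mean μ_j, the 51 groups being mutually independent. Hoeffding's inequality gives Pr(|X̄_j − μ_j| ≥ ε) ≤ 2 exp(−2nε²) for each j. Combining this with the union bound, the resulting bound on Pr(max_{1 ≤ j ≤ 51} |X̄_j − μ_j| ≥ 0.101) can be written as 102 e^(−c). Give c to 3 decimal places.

Union bound over the 51 events: Pr(max_{1 ≤ j ≤ 51} |X̄_j − μ_j| ≥ 0.101) ≤ 51·2·exp(−2nε²) = 102 exp(−2·605·0.101²).
So c = 2·605·0.101² = 12.3432.

12.343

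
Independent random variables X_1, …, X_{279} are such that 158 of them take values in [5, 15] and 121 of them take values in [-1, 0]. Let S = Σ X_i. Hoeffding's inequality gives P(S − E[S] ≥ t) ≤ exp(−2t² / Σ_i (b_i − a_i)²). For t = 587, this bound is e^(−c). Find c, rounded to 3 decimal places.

Σ(b_i − a_i)² = 158·10² + 121·1² = 15921.
c = 2t² / 15921 = 2·587² / 15921 = 43.2848.

43.285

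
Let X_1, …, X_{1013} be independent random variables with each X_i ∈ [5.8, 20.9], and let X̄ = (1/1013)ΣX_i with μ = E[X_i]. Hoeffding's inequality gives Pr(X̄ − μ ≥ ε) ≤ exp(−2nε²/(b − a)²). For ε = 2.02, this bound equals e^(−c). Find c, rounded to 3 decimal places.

c = 2nε²/(b − a)² = 2·1013·2.02² / 15.1² = 36.2567.

36.257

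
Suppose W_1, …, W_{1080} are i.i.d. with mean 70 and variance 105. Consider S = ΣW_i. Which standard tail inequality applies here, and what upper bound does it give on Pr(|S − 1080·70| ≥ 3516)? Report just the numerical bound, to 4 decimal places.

0.0092

With mean and variance of each term known, Chebyshev's inequality bounds the deviation of the sum (or sample mean).
Var(S) = n·Var(W_i) = 1080·105 = 113400.
Chebyshev: Pr(|S − 1080·70| ≥ 3516) ≤ Var(S)/3516² = 113400/12362256 = 0.0092.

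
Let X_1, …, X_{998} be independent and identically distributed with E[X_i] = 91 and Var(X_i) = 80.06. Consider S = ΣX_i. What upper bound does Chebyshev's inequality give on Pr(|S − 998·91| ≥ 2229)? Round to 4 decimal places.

Var(S) = n·Var(X_i) = 998·80.06 = 79899.88.
Chebyshev: Pr(|S − 998·91| ≥ 2229) ≤ Var(S)/2229² = 79899.88/4968441 = 0.0161.

0.0161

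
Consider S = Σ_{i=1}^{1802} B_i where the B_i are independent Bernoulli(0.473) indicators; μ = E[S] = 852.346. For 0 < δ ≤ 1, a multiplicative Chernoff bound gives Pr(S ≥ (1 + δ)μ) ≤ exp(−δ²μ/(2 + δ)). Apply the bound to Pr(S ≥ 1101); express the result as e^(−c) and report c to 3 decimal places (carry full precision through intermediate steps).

Write 1101 = (1 + δ)μ, so δ = 1101/852.346 − 1 = 0.2917289…
Then the exponent is δ²μ/(2 + δ) = (1101 − μ)² / (μ·(2 + δ)) = 31.652770.

31.653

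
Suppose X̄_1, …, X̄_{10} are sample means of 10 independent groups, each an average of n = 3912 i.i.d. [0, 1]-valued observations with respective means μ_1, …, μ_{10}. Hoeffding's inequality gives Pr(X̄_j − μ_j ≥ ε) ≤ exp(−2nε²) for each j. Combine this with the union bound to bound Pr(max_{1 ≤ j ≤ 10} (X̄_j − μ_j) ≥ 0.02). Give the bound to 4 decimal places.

0.4374

Per-experiment Hoeffding bound: exp(−2·3912·0.02²) = exp(−3.12960) = 0.043735.
Union bound over 10 events: 10·0.043735 = 0.43735.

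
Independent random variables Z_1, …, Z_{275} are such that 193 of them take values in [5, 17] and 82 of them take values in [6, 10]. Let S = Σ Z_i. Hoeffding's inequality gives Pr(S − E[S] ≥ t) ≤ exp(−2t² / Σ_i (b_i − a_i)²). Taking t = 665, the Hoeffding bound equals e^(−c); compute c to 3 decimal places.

Σ(b_i − a_i)² = 193·12² + 82·4² = 29104.
c = 2t² / 29104 = 2·665² / 29104 = 30.3893.

30.389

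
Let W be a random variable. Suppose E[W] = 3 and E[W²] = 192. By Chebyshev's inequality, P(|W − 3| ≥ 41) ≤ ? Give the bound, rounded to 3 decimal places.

0.109

Var(W) = E[W²] − (E[W])² = 192 − 9 = 183.
Chebyshev's inequality: P(|W − μ| ≥ t) ≤ Var(W)/t² = 183/1681 = 0.1089.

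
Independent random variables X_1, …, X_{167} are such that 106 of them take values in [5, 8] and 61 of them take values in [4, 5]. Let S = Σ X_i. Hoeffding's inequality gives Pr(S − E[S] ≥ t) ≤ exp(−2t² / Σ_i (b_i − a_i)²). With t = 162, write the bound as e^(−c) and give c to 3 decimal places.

Σ(b_i − a_i)² = 106·3² + 61·1² = 1015.
c = 2t² / 1015 = 2·162² / 1015 = 51.7123.

51.712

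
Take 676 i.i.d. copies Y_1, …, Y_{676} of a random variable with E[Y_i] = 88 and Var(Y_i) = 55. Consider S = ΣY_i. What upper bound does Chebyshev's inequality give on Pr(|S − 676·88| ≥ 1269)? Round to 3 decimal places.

Var(S) = n·Var(Y_i) = 676·55 = 37180.
Chebyshev: Pr(|S − 676·88| ≥ 1269) ≤ Var(S)/1269² = 37180/1610361 = 0.0231.

0.023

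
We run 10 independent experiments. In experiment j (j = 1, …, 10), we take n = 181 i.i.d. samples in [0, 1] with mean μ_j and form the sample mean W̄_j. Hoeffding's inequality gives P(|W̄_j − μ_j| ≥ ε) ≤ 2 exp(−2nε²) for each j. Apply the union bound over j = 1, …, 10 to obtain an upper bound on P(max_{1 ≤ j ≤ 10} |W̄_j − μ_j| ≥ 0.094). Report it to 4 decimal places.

0.8164

Per-experiment Hoeffding bound: 2·exp(−2·181·0.094²) = 2·exp(−3.19863) = 0.081636.
Union bound over 10 events: 10·0.081636 = 0.81636.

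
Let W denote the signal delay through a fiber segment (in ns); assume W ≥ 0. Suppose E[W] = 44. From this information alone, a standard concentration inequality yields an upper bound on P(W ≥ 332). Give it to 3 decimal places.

Only the mean of a non-negative variable is known, so Markov's inequality is the applicable tail bound.
Markov's inequality: for a non-negative random variable, P(W ≥ a) ≤ E[W]/a.
Here E[W] = 44 and a = 332, so the bound is 44/332 = 0.1325.

0.133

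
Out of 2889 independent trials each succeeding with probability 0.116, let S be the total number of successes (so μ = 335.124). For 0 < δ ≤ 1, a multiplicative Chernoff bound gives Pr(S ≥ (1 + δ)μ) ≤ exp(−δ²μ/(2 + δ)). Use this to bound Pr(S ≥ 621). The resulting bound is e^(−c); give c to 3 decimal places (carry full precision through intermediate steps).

Write 621 = (1 + δ)μ, so δ = 621/335.124 − 1 = 0.8530454…
Then the exponent is δ²μ/(2 + δ) = (621 − μ)² / (μ·(2 + δ)) = 85.475406.

85.475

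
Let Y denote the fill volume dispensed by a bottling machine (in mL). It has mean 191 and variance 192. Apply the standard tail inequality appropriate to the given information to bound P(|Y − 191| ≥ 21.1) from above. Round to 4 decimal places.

0.4313

Mean and variance are known, so Chebyshev's inequality applies.
Chebyshev: P(|Y − μ| ≥ t) ≤ Var(Y)/t².
Bound = 192 / 445.21 = 0.4313.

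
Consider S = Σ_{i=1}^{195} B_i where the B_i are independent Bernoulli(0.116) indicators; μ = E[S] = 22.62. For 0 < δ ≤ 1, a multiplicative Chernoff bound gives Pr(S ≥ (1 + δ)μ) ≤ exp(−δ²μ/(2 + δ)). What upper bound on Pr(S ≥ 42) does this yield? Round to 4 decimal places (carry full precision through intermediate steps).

Write 42 = (1 + δ)μ, so δ = 42/22.62 − 1 = 0.8567639…
Then the exponent is δ²μ/(2 + δ) = (42 − μ)² / (μ·(2 + δ)) = 5.812201.
Bound = exp(−5.812201) = 0.00299.

0.0030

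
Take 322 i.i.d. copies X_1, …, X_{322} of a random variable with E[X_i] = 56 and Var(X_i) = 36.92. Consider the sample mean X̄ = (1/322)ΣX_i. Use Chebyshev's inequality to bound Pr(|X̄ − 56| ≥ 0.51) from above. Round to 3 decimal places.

Var(X̄) = Var(X_i)/n = 36.92/322 = 0.11466.
Chebyshev: Pr(|X̄ − 56| ≥ 0.51) ≤ Var(X̄)/(0.51)² = 36.92/(322·0.51²) = 0.4408.

0.441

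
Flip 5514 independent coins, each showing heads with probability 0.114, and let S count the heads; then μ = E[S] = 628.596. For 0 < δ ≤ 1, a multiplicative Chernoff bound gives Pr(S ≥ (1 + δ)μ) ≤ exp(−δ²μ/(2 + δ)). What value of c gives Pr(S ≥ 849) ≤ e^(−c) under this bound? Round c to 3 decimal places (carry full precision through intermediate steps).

32.876

Write 849 = (1 + δ)μ, so δ = 849/628.596 − 1 = 0.350629…
Then the exponent is δ²μ/(2 + δ) = (849 − μ)² / (μ·(2 + δ)) = 32.876323.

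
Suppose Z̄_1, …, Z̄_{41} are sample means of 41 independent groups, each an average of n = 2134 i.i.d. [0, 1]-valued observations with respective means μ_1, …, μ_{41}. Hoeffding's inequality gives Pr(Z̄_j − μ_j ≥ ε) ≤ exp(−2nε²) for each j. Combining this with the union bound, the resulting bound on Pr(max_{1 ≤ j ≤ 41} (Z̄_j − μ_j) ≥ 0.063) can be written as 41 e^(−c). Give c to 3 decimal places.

Union bound over the 41 events: Pr(max_{1 ≤ j ≤ 41} (Z̄_j − μ_j) ≥ 0.063) ≤ 41·exp(−2nε²) = 41 exp(−2·2134·0.063²).
So c = 2·2134·0.063² = 16.9397.

16.940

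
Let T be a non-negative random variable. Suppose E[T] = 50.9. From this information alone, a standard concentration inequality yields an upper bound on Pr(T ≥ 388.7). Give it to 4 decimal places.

Only the mean of a non-negative variable is known, so Markov's inequality is the applicable tail bound.
Markov's inequality: for a non-negative random variable, Pr(T ≥ a) ≤ E[T]/a.
Here E[T] = 50.9 and a = 388.7, so the bound is 50.9/388.7 = 0.1309.

0.1309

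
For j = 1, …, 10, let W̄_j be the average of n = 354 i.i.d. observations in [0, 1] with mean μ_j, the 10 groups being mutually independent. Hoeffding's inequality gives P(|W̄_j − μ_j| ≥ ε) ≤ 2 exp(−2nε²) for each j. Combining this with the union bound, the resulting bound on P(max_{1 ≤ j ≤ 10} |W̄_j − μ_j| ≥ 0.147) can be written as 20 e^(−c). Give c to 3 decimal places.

15.299

Union bound over the 10 events: P(max_{1 ≤ j ≤ 10} |W̄_j − μ_j| ≥ 0.147) ≤ 10·2·exp(−2nε²) = 20 exp(−2·354·0.147²).
So c = 2·354·0.147² = 15.2992.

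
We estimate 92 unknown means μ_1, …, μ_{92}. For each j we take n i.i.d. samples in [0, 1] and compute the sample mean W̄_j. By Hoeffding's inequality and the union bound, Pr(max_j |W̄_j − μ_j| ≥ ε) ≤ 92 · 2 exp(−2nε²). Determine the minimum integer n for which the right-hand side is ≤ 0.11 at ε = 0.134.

207

Need 2·92·exp(−2nε²) ≤ 0.11, i.e. exp(−2nε²) ≤ 0.11/184.
So 2nε² ≥ ln(184/0.11) = 7.422211.
Hence n ≥ 7.422211/(2·0.134²) = 206.678.
The smallest integer n is 207.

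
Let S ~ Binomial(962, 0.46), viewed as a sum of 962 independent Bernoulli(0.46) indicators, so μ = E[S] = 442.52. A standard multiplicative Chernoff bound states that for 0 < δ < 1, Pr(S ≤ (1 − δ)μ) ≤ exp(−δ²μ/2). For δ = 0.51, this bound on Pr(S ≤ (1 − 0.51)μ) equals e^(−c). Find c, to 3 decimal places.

c = δ²μ/2 = 0.51²·442.52/2 = 57.5497.

57.550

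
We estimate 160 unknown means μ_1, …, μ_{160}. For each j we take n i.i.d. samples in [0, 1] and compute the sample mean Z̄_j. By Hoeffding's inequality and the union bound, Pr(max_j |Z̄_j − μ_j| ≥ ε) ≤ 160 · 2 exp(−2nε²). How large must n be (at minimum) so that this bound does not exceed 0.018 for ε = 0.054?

1678

Need 2·160·exp(−2nε²) ≤ 0.018, i.e. exp(−2nε²) ≤ 0.018/320.
So 2nε² ≥ ln(320/0.018) = 9.785705.
Hence n ≥ 9.785705/(2·0.054²) = 1677.933.
The smallest integer n is 1678.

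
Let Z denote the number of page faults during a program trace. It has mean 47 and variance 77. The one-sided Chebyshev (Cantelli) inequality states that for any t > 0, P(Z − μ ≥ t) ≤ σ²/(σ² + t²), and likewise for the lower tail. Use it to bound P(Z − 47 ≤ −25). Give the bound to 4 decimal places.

0.1097

Here σ² = 77 and t = 25, so σ² + t² = 702.
Cantelli's bound: 77/702 = 0.1097.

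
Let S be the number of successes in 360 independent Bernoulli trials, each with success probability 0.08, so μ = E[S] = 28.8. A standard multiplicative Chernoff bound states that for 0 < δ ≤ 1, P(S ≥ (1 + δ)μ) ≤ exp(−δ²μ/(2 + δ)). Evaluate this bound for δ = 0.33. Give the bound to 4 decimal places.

Exponent = δ²μ/(2 + δ) = 0.33²·28.8/2.33 = 1.3461.
Bound = exp(−1.3461) = 0.26026.

0.2603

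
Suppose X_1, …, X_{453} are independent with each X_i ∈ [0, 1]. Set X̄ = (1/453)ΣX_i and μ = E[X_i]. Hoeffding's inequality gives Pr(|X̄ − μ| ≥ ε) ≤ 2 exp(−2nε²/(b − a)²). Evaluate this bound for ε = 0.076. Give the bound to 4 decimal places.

0.0107

Exponent: 2nε²/(b − a)² = 2·453·0.076² / 1² = 5.23306.
Bound = 2·exp(−5.23306) = 0.01067.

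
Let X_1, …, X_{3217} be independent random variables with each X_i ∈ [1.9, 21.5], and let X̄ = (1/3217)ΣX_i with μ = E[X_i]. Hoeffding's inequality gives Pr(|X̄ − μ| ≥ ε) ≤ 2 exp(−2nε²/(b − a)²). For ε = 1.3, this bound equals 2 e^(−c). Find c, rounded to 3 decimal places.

c = 2nε²/(b − a)² = 2·3217·1.3² / 19.6² = 28.3045.

28.305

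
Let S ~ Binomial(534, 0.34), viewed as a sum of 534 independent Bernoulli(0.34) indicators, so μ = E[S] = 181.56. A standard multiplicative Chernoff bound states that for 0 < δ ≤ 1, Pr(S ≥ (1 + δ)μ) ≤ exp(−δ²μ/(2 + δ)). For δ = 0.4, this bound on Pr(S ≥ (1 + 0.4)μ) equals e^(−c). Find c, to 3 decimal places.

c = δ²μ/(2 + δ) = 0.4²·181.56/(2 + 0.4) = 12.1040.

12.104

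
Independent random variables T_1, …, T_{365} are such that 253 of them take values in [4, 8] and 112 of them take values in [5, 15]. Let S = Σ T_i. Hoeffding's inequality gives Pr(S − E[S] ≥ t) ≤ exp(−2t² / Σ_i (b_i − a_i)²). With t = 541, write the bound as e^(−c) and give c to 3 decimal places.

38.389

Σ(b_i − a_i)² = 253·4² + 112·10² = 15248.
c = 2t² / 15248 = 2·541² / 15248 = 38.3894.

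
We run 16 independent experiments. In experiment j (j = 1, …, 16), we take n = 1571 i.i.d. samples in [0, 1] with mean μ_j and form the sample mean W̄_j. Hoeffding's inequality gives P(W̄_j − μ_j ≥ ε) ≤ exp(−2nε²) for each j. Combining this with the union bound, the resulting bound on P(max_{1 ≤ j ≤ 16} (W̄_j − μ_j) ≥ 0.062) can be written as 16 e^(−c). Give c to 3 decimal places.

Union bound over the 16 events: P(max_{1 ≤ j ≤ 16} (W̄_j − μ_j) ≥ 0.062) ≤ 16·exp(−2nε²) = 16 exp(−2·1571·0.062²).
So c = 2·1571·0.062² = 12.0778.

12.078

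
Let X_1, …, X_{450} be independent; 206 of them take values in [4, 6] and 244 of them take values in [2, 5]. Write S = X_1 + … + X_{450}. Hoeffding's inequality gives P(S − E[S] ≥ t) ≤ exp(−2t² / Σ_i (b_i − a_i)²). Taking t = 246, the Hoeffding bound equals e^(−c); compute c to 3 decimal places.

Σ(b_i − a_i)² = 206·2² + 244·3² = 3020.
c = 2t² / 3020 = 2·246² / 3020 = 40.0768.

40.077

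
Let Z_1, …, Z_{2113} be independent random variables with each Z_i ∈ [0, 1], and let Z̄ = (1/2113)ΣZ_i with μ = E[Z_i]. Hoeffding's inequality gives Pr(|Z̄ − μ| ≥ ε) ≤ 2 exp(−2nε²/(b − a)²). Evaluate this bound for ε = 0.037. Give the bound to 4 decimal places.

Exponent: 2nε²/(b − a)² = 2·2113·0.037² / 1² = 5.78539.
Bound = 2·exp(−5.78539) = 0.00614.

0.0061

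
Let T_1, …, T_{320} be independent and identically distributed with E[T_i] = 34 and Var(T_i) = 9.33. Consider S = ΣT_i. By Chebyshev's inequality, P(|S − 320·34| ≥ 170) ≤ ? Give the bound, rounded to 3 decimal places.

0.103

Var(S) = n·Var(T_i) = 320·9.33 = 2985.6.
Chebyshev: P(|S − 320·34| ≥ 170) ≤ Var(S)/170² = 2985.6/28900 = 0.1033.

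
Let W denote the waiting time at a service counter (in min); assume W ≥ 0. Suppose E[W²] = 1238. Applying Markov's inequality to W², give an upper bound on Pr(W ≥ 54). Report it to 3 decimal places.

Since W ≥ 0, the event {W ≥ 54} is the same as {W² ≥ 2916}.
Markov's inequality applied to W² gives Pr(W² ≥ 2916) ≤ E[W²]/2916 = 1238/2916 = 0.4246.

0.425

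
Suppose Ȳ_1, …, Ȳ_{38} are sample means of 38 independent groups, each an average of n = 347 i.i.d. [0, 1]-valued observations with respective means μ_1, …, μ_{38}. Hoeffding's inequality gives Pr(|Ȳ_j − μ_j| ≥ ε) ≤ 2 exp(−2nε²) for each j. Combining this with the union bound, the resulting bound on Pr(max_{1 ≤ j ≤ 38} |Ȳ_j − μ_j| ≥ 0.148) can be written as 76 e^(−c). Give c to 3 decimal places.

15.201

Union bound over the 38 events: Pr(max_{1 ≤ j ≤ 38} |Ȳ_j − μ_j| ≥ 0.148) ≤ 38·2·exp(−2nε²) = 76 exp(−2·347·0.148²).
So c = 2·347·0.148² = 15.2014.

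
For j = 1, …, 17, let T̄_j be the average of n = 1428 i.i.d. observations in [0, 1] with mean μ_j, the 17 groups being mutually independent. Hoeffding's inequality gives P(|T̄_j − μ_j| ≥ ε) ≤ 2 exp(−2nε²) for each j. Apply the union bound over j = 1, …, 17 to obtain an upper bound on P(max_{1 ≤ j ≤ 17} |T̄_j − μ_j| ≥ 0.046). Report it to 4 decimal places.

0.0807

Per-experiment Hoeffding bound: 2·exp(−2·1428·0.046²) = 2·exp(−6.04330) = 0.0047474.
Union bound over 17 events: 17·0.0047474 = 0.08071.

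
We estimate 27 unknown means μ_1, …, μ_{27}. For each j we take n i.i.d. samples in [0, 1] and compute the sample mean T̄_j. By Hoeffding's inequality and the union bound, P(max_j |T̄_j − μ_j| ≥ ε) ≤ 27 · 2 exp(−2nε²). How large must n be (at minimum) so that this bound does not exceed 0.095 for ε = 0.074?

580

Need 2·27·exp(−2nε²) ≤ 0.095, i.e. exp(−2nε²) ≤ 0.095/54.
So 2nε² ≥ ln(54/0.095) = 6.342862.
Hence n ≥ 6.342862/(2·0.074²) = 579.151.
The smallest integer n is 580.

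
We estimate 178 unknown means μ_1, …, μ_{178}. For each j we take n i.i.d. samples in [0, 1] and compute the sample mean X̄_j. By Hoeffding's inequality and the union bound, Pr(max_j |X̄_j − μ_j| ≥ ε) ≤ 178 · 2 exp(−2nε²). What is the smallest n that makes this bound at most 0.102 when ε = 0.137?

Need 2·178·exp(−2nε²) ≤ 0.102, i.e. exp(−2nε²) ≤ 0.102/356.
So 2nε² ≥ ln(356/0.102) = 8.157713.
Hence n ≥ 8.157713/(2·0.137²) = 217.319.
The smallest integer n is 218.

218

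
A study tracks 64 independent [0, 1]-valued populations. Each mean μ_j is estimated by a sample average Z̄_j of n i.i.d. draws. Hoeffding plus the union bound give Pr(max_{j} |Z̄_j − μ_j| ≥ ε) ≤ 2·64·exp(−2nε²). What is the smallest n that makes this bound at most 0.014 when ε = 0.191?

Need 2·64·exp(−2nε²) ≤ 0.014, i.e. exp(−2nε²) ≤ 0.014/128.
So 2nε² ≥ ln(128/0.014) = 9.120728.
Hence n ≥ 9.120728/(2·0.191²) = 125.007.
The smallest integer n is 126.

126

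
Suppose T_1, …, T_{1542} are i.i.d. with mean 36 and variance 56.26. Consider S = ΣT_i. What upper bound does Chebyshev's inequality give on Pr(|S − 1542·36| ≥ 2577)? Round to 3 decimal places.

Var(S) = n·Var(T_i) = 1542·56.26 = 86752.92.
Chebyshev: Pr(|S − 1542·36| ≥ 2577) ≤ Var(S)/2577² = 86752.92/6640929 = 0.0131.

0.013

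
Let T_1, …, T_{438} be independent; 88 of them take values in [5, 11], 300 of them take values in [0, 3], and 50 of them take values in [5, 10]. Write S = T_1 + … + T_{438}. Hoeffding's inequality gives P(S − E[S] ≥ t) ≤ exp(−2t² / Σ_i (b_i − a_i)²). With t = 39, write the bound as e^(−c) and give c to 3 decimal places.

0.427

Σ(b_i − a_i)² = 88·6² + 300·3² + 50·5² = 7118.
c = 2t² / 7118 = 2·39² / 7118 = 0.4274.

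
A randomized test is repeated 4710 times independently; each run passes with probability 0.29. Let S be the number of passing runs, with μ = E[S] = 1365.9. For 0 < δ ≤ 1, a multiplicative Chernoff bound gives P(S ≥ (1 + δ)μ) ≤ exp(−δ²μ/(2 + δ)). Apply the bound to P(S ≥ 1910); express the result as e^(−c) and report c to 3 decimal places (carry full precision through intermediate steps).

Write 1910 = (1 + δ)μ, so δ = 1910/1365.9 − 1 = 0.3983454…
Then the exponent is δ²μ/(2 + δ) = (1910 − μ)² / (μ·(2 + δ)) = 90.370527.

90.371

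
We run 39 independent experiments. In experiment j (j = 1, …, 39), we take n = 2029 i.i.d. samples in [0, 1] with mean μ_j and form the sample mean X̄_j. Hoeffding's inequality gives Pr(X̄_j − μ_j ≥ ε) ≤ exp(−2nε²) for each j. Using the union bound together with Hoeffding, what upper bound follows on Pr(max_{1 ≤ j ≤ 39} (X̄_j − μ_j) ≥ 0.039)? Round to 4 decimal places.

0.0814

Per-experiment Hoeffding bound: exp(−2·2029·0.039²) = exp(−6.17222) = 0.0020866.
Union bound over 39 events: 39·0.0020866 = 0.08138.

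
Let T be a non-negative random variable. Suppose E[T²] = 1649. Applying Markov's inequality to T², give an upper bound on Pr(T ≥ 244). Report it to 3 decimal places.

Since T ≥ 0, the event {T ≥ 244} is the same as {T² ≥ 59536}.
Markov's inequality applied to T² gives Pr(T² ≥ 59536) ≤ E[T²]/59536 = 1649/59536 = 0.0277.

0.028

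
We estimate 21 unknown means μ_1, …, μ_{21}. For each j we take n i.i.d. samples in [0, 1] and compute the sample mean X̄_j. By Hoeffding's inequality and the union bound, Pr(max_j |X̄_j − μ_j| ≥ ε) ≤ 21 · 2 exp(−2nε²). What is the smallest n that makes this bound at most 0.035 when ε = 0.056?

Need 2·21·exp(−2nε²) ≤ 0.035, i.e. exp(−2nε²) ≤ 0.035/42.
So 2nε² ≥ ln(42/0.035) = 7.090077.
Hence n ≥ 7.090077/(2·0.056²) = 1130.433.
The smallest integer n is 1131.

1131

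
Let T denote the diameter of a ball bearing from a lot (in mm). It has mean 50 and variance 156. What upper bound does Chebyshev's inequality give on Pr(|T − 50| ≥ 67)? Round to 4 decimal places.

Chebyshev: Pr(|T − μ| ≥ t) ≤ Var(T)/t².
Bound = 156 / 4489 = 0.0348.

0.0348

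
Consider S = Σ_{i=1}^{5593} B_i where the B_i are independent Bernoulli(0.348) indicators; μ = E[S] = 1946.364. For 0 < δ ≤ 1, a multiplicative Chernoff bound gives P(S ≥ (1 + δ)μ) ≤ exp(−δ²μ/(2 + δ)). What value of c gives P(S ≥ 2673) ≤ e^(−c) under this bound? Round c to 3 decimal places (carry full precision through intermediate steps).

Write 2673 = (1 + δ)μ, so δ = 2673/1946.364 − 1 = 0.37333…
Then the exponent is δ²μ/(2 + δ) = (2673 − μ)² / (μ·(2 + δ)) = 114.301423.

114.301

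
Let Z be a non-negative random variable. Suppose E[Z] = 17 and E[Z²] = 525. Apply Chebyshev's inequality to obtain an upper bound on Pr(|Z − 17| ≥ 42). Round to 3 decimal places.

0.134

Var(Z) = E[Z²] − (E[Z])² = 525 − 289 = 236.
Chebyshev's inequality: Pr(|Z − μ| ≥ t) ≤ Var(Z)/t² = 236/1764 = 0.1338.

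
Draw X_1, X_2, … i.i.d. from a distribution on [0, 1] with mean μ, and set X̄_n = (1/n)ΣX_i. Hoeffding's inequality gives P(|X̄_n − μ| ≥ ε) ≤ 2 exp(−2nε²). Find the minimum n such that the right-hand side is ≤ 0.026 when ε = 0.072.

419

Require 2·exp(−2nε²) ≤ 0.026, i.e. 2nε² ≥ ln(2/0.026) = 4.342806.
So n ≥ 4.342806 / (2·0.072²) = 418.866.
The smallest integer n is 419.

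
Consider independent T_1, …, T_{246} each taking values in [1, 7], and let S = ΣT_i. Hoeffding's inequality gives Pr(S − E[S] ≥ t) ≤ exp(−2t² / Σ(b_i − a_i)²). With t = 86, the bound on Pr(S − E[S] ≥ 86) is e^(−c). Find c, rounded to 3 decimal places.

Σ(b_i − a_i)² = 246·(6)² = 8856.
c = 2t²/8856 = 2·86²/8856 = 1.6703.

1.670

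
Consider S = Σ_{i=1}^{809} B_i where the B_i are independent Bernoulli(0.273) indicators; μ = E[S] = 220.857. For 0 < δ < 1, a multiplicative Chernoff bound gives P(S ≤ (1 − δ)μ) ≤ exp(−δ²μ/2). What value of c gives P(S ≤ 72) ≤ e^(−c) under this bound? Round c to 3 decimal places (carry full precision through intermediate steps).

50.165

Write 72 = (1 − δ)μ, so δ = 1 − 72/220.857 = 0.6739972…
Then the exponent is δ²μ/2 = (μ − 72)²/(2μ) = 50.164601.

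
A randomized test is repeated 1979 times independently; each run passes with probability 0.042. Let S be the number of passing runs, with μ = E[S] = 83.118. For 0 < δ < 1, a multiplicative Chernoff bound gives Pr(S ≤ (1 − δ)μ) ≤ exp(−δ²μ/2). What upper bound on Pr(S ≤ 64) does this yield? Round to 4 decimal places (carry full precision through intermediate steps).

0.1110

Write 64 = (1 − δ)μ, so δ = 1 − 64/83.118 = 0.2300103…
Then the exponent is δ²μ/2 = (μ − 64)²/(2μ) = 2.198669.
Bound = exp(−2.198669) = 0.11095.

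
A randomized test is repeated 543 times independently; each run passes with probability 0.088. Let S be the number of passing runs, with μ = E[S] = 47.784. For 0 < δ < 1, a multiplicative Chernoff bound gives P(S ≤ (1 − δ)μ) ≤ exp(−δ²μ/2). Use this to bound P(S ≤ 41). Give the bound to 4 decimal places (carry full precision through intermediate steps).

Write 41 = (1 − δ)μ, so δ = 1 − 41/47.784 = 0.1419722…
Then the exponent is δ²μ/2 = (μ − 41)²/(2μ) = 0.481570.
Bound = exp(−0.481570) = 0.61781.

0.6178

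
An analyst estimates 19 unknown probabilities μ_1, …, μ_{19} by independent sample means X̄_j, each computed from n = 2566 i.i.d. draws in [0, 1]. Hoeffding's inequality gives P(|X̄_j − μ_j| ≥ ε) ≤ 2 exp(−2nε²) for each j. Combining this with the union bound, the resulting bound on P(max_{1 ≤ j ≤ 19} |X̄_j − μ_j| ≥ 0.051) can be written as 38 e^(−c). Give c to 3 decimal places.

13.348

Union bound over the 19 events: P(max_{1 ≤ j ≤ 19} |X̄_j − μ_j| ≥ 0.051) ≤ 19·2·exp(−2nε²) = 38 exp(−2·2566·0.051²).
So c = 2·2566·0.051² = 13.3483.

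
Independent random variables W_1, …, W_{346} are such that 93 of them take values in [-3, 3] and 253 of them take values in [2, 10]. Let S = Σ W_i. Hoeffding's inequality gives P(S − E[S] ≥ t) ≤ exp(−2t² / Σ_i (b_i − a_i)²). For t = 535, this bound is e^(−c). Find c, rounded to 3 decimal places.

Σ(b_i − a_i)² = 93·6² + 253·8² = 19540.
c = 2t² / 19540 = 2·535² / 19540 = 29.2963.

29.296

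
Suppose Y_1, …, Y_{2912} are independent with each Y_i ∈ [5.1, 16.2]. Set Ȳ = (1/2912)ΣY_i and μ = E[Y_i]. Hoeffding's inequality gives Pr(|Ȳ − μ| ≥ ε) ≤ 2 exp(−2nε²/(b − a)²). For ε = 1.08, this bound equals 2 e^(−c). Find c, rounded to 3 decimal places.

55.134

c = 2nε²/(b − a)² = 2·2912·1.08² / 11.1² = 55.1344.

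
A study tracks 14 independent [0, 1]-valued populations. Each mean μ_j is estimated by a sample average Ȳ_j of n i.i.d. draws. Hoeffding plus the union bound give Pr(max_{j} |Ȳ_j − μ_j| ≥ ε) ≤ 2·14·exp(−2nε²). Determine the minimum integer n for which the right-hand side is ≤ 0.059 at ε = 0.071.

612

Need 2·14·exp(−2nε²) ≤ 0.059, i.e. exp(−2nε²) ≤ 0.059/28.
So 2nε² ≥ ln(28/0.059) = 6.162422.
Hence n ≥ 6.162422/(2·0.071²) = 611.230.
The smallest integer n is 612.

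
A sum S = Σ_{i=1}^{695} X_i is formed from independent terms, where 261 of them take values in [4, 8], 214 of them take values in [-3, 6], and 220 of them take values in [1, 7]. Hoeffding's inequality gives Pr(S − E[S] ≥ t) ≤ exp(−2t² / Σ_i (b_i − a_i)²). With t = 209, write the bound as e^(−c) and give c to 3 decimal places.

2.968

Σ(b_i − a_i)² = 261·4² + 214·9² + 220·6² = 29430.
c = 2t² / 29430 = 2·209² / 29430 = 2.9685.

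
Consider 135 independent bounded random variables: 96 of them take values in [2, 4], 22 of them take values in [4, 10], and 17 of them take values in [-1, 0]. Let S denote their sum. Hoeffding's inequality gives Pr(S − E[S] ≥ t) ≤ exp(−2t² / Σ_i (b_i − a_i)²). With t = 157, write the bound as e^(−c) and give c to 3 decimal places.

41.323

Σ(b_i − a_i)² = 96·2² + 22·6² + 17·1² = 1193.
c = 2t² / 1193 = 2·157² / 1193 = 41.3227.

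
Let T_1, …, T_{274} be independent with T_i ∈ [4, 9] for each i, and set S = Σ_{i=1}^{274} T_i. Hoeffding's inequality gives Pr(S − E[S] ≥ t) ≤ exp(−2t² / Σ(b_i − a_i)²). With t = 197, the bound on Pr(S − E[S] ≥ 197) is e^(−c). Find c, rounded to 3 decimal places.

11.331

Σ(b_i − a_i)² = 274·(5)² = 6850.
c = 2t²/6850 = 2·197²/6850 = 11.3311.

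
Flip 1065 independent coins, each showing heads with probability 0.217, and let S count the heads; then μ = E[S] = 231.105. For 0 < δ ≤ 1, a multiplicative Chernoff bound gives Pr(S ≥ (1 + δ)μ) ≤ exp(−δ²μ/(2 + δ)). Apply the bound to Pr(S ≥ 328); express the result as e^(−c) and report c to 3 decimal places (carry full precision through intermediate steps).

16.792

Write 328 = (1 + δ)μ, so δ = 328/231.105 − 1 = 0.4192683…
Then the exponent is δ²μ/(2 + δ) = (328 − μ)² / (μ·(2 + δ)) = 16.792268.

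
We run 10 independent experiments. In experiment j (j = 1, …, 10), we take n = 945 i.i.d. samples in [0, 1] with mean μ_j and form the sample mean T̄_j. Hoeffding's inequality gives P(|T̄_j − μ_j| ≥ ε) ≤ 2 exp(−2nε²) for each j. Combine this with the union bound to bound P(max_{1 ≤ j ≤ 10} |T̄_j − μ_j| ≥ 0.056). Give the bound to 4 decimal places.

0.0533

Per-experiment Hoeffding bound: 2·exp(−2·945·0.056²) = 2·exp(−5.92704) = 0.0053327.
Union bound over 10 events: 10·0.0053327 = 0.05333.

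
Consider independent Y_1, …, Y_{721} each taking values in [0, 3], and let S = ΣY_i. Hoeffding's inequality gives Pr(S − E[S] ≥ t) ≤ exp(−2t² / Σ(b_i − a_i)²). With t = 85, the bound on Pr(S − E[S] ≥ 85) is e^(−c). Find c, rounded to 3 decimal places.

2.227

Σ(b_i − a_i)² = 721·(3)² = 6489.
c = 2t²/6489 = 2·85²/6489 = 2.2268.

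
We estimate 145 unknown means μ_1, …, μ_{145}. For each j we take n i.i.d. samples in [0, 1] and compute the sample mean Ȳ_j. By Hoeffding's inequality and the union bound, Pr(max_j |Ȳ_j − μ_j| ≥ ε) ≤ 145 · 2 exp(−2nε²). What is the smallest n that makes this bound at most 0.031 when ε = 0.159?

181

Need 2·145·exp(−2nε²) ≤ 0.031, i.e. exp(−2nε²) ≤ 0.031/290.
So 2nε² ≥ ln(290/0.031) = 9.143649.
Hence n ≥ 9.143649/(2·0.159²) = 180.840.
The smallest integer n is 181.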